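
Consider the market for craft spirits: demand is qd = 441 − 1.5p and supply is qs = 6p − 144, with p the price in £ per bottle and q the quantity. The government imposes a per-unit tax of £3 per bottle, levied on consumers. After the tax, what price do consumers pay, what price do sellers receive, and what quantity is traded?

Without the tax, 441 − 1.5p = 6p − 144 gives 7.5p = 585, so p* = £78 and q* = 324.
With the tax collected from consumers, demand (in seller-price terms) shifts: qd = 441 − 1.5(p + 3).
Solving gives q = 320.4 with consumers paying £80.4 and sellers receiving £77.4 (the £3 wedge).

Consumers pay £80.4; sellers receive £77.4; quantity = 320.4.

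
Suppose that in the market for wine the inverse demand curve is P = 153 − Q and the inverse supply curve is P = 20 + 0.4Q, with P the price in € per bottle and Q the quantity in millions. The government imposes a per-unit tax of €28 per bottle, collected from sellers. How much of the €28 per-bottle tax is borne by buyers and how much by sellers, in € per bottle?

Inverting to Q(P) form: Qd = 153 − P; Qs = 2.5P − 50.
Before the tax: set 153 − P = 2.5P − 50 → P* = €58, Q* = 95.
With the tax collected from sellers, supply shifts: Qs = 2.5(P − 28) − 50.
Solving gives Q = 75 with buyers paying €78 and sellers receiving €50 (the €28 wedge).
Burden on buyers: €20; on sellers: €8. (They sum to €28.)
The less price-elastic side of the market bears the larger share of a per-unit tax.

Buyers bear €20 per bottle; sellers bear €8 per bottle.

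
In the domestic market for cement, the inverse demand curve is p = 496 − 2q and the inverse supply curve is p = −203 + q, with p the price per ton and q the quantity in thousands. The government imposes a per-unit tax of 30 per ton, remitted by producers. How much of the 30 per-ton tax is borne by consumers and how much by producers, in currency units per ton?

Consumers bear 20 per ton; producers bear 10 per ton.

Rewrite in direct form: qd = 248 − 0.5p and qs = p + 203.
Before the tax: set 248 − 0.5p = p + 203 → p* = 30, q* = 233.
With the tax collected from producers, supply shifts: qs = (p − 30) + 203.
New equilibrium: consumers pay 50, producers receive 20, q = 223. (Wedge: pb − ps = 30.)
Burden on consumers: 20; on producers: 10. (They sum to 30.)
The less price-elastic side of the market bears the larger share of a per-unit tax.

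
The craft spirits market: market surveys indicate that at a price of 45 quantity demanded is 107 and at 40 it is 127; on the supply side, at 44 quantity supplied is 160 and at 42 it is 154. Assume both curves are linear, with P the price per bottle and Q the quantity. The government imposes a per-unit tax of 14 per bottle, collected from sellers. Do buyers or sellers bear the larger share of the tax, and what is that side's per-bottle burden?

Demand slope: (127 − 107)/(40 − 45) = -4, so Qd = 287 − 4P.
Supply slope: (154 − 160)/(42 − 44) = 3, so Qs = 3P + 28.
Without the tax, 287 − 4P = 3P + 28 gives 7P = 259, so P* = 37 and Q* = 139.
With the tax collected from sellers, supply shifts: Qs = 3(P − 14) + 28.
New equilibrium: buyers pay 43, sellers receive 29, Q = 115. (Wedge: Pb − Ps = 14.)
Per-bottle burden: buyers 6, sellers 8.
Sellers take the larger share because supply is less price-elastic here (demand slope 4 vs supply slope 3).
The less price-elastic side of the market bears the larger share of a per-unit tax.

Sellers bear the larger share: 8 per bottle.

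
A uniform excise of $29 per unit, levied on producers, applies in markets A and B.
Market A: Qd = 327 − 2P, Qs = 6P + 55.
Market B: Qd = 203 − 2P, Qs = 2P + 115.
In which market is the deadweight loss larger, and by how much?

Market A, by $210.25.

Market A: pre-tax P* = $34, Q* = 259; post-tax Q = 215.5; deadweight loss = $630.75.
Market B: pre-tax P* = $22, Q* = 159; post-tax Q = 130; deadweight loss = $420.5.
Difference: $630.75 vs $420.5 → market A is larger by $210.25.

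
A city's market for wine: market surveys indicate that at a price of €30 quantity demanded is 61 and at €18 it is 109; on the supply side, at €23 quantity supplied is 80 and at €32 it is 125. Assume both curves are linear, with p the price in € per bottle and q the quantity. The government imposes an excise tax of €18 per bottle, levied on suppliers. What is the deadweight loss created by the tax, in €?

Deadweight loss = €360.

Demand slope: (109 − 61)/(18 − 30) = -4, so qd = 181 − 4p.
Supply slope: (125 − 80)/(32 − 23) = 5, so qs = 5p − 35.
Before the tax: set 181 − 4p = 5p − 35 → p* = €24, q* = 85.
With the tax collected from suppliers, supply shifts: qs = 5(p − 18) − 35.
Solving gives q = 45 with buyers paying €34 and suppliers receiving €16 (the €18 wedge).
Quantity falls by |ΔQ| = |85 − 45| = 40.
DWL = ½ · t · |ΔQ| = ½ · 18 · 40 = €360.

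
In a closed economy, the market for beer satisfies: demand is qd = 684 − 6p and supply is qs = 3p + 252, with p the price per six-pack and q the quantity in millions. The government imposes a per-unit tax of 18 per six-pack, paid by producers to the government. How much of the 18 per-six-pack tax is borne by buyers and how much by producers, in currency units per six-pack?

Buyers bear 6 per six-pack; producers bear 12 per six-pack.

Before the tax: set 684 − 6p = 3p + 252 → p* = 48, q* = 396.
With the tax collected from producers, supply shifts: qs = 3(p − 18) + 252.
Solving gives q = 360 with buyers paying 54 and producers receiving 36 (the 18 wedge).
Burden on buyers: 6; on producers: 12. (They sum to 18.)
The less price-elastic side of the market bears the larger share of a per-unit tax.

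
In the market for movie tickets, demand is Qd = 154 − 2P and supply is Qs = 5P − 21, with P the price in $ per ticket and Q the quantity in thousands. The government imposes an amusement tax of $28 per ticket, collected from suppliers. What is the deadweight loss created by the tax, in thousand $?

Deadweight loss = $560 thousand.

Before the tax: set 154 − 2P = 5P − 21 → P* = $25, Q* = 104.
With the tax collected from suppliers, supply shifts: Qs = 5(P − 28) − 21.
New equilibrium: buyers pay $45, suppliers receive $17, Q = 64. (Wedge: Pb − Ps = 28.)
Quantity falls by |ΔQ| = |104 − 64| = 40.
DWL = ½ · t · |ΔQ| = ½ · 28 · 40 = $560.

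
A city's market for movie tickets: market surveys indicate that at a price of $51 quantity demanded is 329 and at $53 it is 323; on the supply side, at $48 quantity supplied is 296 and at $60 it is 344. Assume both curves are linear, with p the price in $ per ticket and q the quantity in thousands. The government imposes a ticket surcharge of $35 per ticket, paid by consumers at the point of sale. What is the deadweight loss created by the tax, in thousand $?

Deadweight loss = $1050 thousand.

Demand slope: (323 − 329)/(53 − 51) = -3, so qd = 482 − 3p.
Supply slope: (344 − 296)/(60 − 48) = 4, so qs = 4p + 104.
Before the tax: set 482 − 3p = 4p + 104 → p* = $54, q* = 320.
With the tax collected from consumers, demand (in seller-price terms) shifts: qd = 482 − 3(p + 35).
New equilibrium: consumers pay $74, sellers receive $39, q = 260. (Wedge: pb − ps = 35.)
Quantity falls by |ΔQ| = |320 − 260| = 60.
DWL = ½ · t · |ΔQ| = ½ · 35 · 60 = $1050.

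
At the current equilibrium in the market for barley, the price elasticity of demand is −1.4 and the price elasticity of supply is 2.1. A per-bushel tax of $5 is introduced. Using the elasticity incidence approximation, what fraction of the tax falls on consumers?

Consumers' share ≈ 0.6.

Incidence ratio: consumers' share ≈ εs / (εs + |εd|) = 2.1 / (2.1 + 1.4) = 0.6.
Supply is the more elastic side, so consumers bear the larger share.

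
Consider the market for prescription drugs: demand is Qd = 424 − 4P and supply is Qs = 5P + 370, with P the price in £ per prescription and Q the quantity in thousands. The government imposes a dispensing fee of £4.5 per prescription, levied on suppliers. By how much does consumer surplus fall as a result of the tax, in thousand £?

Consumer surplus falls by £987.5 thousand.

Before the tax: set 424 − 4P = 5P + 370 → P* = £6, Q* = 400.
With the tax collected from suppliers, supply shifts: Qs = 5(P − 4.5) + 370.
Solving gives Q = 390 with buyers paying £8.5 and suppliers receiving £4 (the £4.5 wedge).
ΔCS is the trapezoid between Q = 390 and Q = 400 of height £2.5: ½ · (400 + 390) · 2.5 = £987.5.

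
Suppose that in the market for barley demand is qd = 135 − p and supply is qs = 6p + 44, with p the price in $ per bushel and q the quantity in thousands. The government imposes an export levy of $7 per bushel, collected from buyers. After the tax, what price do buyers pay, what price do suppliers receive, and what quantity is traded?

Without the tax, 135 − p = 6p + 44 gives 7p = 91, so p* = $13 and q* = 122.
With the tax collected from buyers, demand (in seller-price terms) shifts: qd = 135 − (p + 7).
New equilibrium: buyers pay $19, suppliers receive $12, q = 116. (Wedge: pb − ps = 7.)
The less price-elastic side of the market bears the larger share of a per-unit tax.

Buyers pay $19; suppliers receive $12; quantity = 116.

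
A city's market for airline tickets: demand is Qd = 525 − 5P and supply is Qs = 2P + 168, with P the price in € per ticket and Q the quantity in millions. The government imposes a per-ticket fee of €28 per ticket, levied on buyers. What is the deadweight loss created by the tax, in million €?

Before the tax: set 525 − 5P = 2P + 168 → P* = €51, Q* = 270.
With the tax collected from buyers, demand (in seller-price terms) shifts: Qd = 525 − 5(P + 28).
New equilibrium: buyers pay €59, sellers receive €31, Q = 230. (Wedge: Pb − Ps = 28.)
Quantity falls by |ΔQ| = |270 − 230| = 40.
DWL = ½ · t · |ΔQ| = ½ · 28 · 40 = €560.

Deadweight loss = €560 million.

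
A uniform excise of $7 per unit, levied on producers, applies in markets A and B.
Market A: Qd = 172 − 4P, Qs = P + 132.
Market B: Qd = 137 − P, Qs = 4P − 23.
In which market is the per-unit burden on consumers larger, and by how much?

Market A: pre-tax P* = $8, Q* = 140; post-tax Q = 134.4; per-unit burden on consumers = $1.4.
Market B: pre-tax P* = $32, Q* = 105; post-tax Q = 99.4; per-unit burden on consumers = $5.6.
Difference: $1.4 vs $5.6 → market B is larger by $4.2.

Market B, by $4.2.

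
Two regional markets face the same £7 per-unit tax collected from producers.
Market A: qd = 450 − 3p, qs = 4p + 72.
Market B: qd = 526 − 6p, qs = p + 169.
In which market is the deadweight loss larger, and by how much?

Market A: pre-tax p* = £54, q* = 288; post-tax q = 276; deadweight loss = £42.
Market B: pre-tax p* = £51, q* = 220; post-tax q = 214; deadweight loss = £21.
Difference: £42 vs £21 → market A is larger by £21.

Market A, by £21.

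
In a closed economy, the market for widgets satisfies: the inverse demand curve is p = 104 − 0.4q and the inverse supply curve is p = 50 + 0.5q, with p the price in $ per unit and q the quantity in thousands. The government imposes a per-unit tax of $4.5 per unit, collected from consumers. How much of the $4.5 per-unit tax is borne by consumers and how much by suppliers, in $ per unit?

Consumers bear $2 per unit; suppliers bear $2.5 per unit.

Inverting to q(p) form: qd = 260 − 2.5p; qs = 2p − 100.
Without the tax, 260 − 2.5p = 2p − 100 gives 4.5p = 360, so p* = $80 and q* = 60.
With the tax collected from consumers, demand (in seller-price terms) shifts: qd = 260 − 2.5(p + 4.5).
New equilibrium: consumers pay $82, suppliers receive $77.5, q = 55. (Wedge: pb − ps = 4.5.)
Burden on consumers: $2; on suppliers: $2.5. (They sum to $4.5.)
The less price-elastic side of the market bears the larger share of a per-unit tax.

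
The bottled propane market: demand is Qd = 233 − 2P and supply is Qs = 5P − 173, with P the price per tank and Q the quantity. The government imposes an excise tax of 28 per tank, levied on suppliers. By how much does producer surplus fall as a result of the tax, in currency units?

Producer surplus falls by 776.

Without the tax, 233 − 2P = 5P − 173 gives 7P = 406, so P* = 58 and Q* = 117.
With the tax collected from suppliers, supply shifts: Qs = 5(P − 28) − 173.
New equilibrium: consumers pay 78, suppliers receive 50, Q = 77. (Wedge: Pb − Ps = 28.)
ΔPS is the trapezoid between Q = 77 and Q = 117 of height 8: ½ · (117 + 77) · 8 = 776.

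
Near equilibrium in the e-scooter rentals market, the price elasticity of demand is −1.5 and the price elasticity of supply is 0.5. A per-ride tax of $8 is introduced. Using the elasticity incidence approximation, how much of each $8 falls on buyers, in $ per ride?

Incidence ratio: buyers' share ≈ εs / (εs + |εd|) = 0.5 / (0.5 + 1.5) = 0.25.
So buyers bear ≈ 0.25 × $8 = $2; producers bear $6.

Buyers bear ≈ $2 per ride.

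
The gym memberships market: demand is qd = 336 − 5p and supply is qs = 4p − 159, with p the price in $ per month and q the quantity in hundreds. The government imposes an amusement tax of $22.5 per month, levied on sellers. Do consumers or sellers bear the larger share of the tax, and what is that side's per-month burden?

Before the tax: set 336 − 5p = 4p − 159 → p* = $55, q* = 61.
With the tax collected from sellers, supply shifts: qs = 4(p − 22.5) − 159.
New equilibrium: consumers pay $65, sellers receive $42.5, q = 11. (Wedge: pb − ps = 22.5.)
Per-month burden: consumers $10, sellers $12.5.
Sellers take the larger share because supply is less price-elastic here (demand slope 5 vs supply slope 4).
The less price-elastic side of the market bears the larger share of a per-unit tax.

Sellers bear the larger share: $12.5 per month.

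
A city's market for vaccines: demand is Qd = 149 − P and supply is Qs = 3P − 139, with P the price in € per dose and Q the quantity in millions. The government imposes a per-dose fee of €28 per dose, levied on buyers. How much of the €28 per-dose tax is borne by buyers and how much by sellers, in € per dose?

Without the tax, 149 − P = 3P − 139 gives 4P = 288, so P* = €72 and Q* = 77.
With the tax collected from buyers, demand (in seller-price terms) shifts: Qd = 149 − (P + 28).
Solving gives Q = 56 with buyers paying €93 and sellers receiving €65 (the €28 wedge).
Burden on buyers: €21; on sellers: €7. (They sum to €28.)

Buyers bear €21 per dose; sellers bear €7 per dose.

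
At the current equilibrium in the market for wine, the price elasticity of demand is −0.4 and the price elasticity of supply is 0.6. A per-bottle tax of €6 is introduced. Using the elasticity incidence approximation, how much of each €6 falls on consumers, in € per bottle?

Incidence ratio: consumers' share ≈ εs / (εs + |εd|) = 0.6 / (0.6 + 0.4) = 0.6.
So consumers bear ≈ 0.6 × €6 = €3.6; producers bear €2.4.

Consumers bear ≈ €3.6 per bottle.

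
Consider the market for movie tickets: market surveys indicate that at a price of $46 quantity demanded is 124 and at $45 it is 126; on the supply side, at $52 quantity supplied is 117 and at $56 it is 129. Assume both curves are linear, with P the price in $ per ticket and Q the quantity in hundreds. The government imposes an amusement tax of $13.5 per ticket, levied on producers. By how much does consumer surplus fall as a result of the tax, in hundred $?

Consumer surplus falls by $857.79 hundred.

Demand slope: (126 − 124)/(45 − 46) = -2, so Qd = 216 − 2P.
Supply slope: (129 − 117)/(56 − 52) = 3, so Qs = 3P − 39.
Before the tax: set 216 − 2P = 3P − 39 → P* = $51, Q* = 114.
With the tax collected from producers, supply shifts: Qs = 3(P − 13.5) − 39.
Solving gives Q = 97.8 with buyers paying $59.1 and producers receiving $45.6 (the $13.5 wedge).
ΔCS is the trapezoid between Q = 97.8 and Q = 114 of height $8.1: ½ · (114 + 97.8) · 8.1 = $857.79.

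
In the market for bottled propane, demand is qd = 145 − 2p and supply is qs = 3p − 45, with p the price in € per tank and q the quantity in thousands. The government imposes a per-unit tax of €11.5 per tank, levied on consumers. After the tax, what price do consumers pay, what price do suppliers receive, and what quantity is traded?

Consumers pay €44.9; suppliers receive €33.4; quantity = 55.2.

Before the tax: set 145 − 2p = 3p − 45 → p* = €38, q* = 69.
With the tax collected from consumers, demand (in seller-price terms) shifts: qd = 145 − 2(p + 11.5).
New equilibrium: consumers pay €44.9, suppliers receive €33.4, q = 55.2. (Wedge: pb − ps = 11.5.)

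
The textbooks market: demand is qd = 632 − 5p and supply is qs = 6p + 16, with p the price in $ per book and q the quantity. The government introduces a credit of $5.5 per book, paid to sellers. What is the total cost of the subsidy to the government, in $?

Government outlay = $2018.5.

Without the subsidy, 632 − 5p = 6p + 16 gives 11p = 616, so p* = $56 and q* = 352.
With a per-unit subsidy paid to sellers, each receives p + 5.5 per unit sold, so supply becomes qs = 6(p + 5.5) + 16.
New equilibrium: buyers pay $53, sellers receive $58.5, q = 367. (Wedge: pb − ps = −5.5.)
Outlay = t · Q = 5.5 · 367 = $2018.5.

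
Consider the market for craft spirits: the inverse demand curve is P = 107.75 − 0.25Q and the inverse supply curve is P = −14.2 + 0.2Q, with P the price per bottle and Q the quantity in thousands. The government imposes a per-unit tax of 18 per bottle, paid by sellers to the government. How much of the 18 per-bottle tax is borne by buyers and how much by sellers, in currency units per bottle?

Inverting to Q(P) form: Qd = 431 − 4P; Qs = 5P + 71.
Without the tax, 431 − 4P = 5P + 71 gives 9P = 360, so P* = 40 and Q* = 271.
With the tax collected from sellers, supply shifts: Qs = 5(P − 18) + 71.
New equilibrium: buyers pay 50, sellers receive 32, Q = 231. (Wedge: Pb − Ps = 18.)
Burden on buyers: 10; on sellers: 8. (They sum to 18.)

Buyers bear 10 per bottle; sellers bear 8 per bottle.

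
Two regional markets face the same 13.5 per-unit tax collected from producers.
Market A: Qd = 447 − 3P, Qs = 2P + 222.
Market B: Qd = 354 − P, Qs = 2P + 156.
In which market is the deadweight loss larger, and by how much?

Market A: pre-tax P* = 45, Q* = 312; post-tax Q = 295.8; deadweight loss = 109.35.
Market B: pre-tax P* = 66, Q* = 288; post-tax Q = 279; deadweight loss = 60.75.
Difference: 109.35 vs 60.75 → market A is larger by 48.6.

Market A, by 48.6.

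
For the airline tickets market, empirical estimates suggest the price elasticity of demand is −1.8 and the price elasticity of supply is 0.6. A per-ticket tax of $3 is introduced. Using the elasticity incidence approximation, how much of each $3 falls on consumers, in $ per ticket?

Consumers bear ≈ $0.75 per ticket.

Incidence ratio: consumers' share ≈ εs / (εs + |εd|) = 0.6 / (0.6 + 1.8) = 0.25.
So consumers bear ≈ 0.25 × $3 = $0.75; sellers bear $2.25.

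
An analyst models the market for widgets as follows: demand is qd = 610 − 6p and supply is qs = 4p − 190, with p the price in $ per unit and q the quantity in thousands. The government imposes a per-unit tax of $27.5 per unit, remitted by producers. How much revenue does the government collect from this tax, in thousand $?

Without the tax, 610 − 6p = 4p − 190 gives 10p = 800, so p* = $80 and q* = 130.
With the tax collected from producers, supply shifts: qs = 4(p − 27.5) − 190.
Solving gives q = 64 with buyers paying $91 and producers receiving $63.5 (the $27.5 wedge).
Revenue = t · Q = 27.5 · 64 = $1760.

Tax revenue = $1760 thousand.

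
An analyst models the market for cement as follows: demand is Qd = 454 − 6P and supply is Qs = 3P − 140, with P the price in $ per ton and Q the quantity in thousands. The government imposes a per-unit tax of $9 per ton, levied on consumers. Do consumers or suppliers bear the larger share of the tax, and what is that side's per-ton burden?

Without the tax, 454 − 6P = 3P − 140 gives 9P = 594, so P* = $66 and Q* = 58.
With the tax collected from consumers, demand (in seller-price terms) shifts: Qd = 454 − 6(P + 9).
New equilibrium: consumers pay $69, suppliers receive $60, Q = 40. (Wedge: Pb − Ps = 9.)
Per-ton burden: consumers $3, suppliers $6.
Suppliers take the larger share because supply is less price-elastic here (demand slope 6 vs supply slope 3).

Suppliers bear the larger share: $6 per ton.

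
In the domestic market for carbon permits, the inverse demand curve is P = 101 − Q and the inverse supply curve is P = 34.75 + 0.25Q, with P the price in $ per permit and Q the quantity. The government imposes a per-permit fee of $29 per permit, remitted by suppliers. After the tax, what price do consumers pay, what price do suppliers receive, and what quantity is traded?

Inverting to Q(P) form: Qd = 101 − P; Qs = 4P − 139.
Without the tax, 101 − P = 4P − 139 gives 5P = 240, so P* = $48 and Q* = 53.
With the tax collected from suppliers, supply shifts: Qs = 4(P − 29) − 139.
Solving gives Q = 29.8 with consumers paying $71.2 and suppliers receiving $42.2 (the $29 wedge).
The less price-elastic side of the market bears the larger share of a per-unit tax.

Consumers pay $71.2; suppliers receive $42.2; quantity = 29.8.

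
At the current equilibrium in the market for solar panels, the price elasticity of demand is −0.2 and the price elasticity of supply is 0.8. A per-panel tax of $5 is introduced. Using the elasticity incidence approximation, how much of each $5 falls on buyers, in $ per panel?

Buyers bear ≈ $4 per panel.

Incidence ratio: buyers' share ≈ εs / (εs + |εd|) = 0.8 / (0.8 + 0.2) = 0.8.
So buyers bear ≈ 0.8 × $5 = $4; suppliers bear $1.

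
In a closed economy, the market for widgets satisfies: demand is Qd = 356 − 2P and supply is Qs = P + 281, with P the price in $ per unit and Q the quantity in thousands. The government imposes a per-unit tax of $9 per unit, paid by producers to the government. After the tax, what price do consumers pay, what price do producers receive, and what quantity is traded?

Before the tax: set 356 − 2P = P + 281 → P* = $25, Q* = 306.
With the tax collected from producers, supply shifts: Qs = (P − 9) + 281.
Solving gives Q = 300 with consumers paying $28 and producers receiving $19 (the $9 wedge).

Consumers pay $28; producers receive $19; quantity = 300.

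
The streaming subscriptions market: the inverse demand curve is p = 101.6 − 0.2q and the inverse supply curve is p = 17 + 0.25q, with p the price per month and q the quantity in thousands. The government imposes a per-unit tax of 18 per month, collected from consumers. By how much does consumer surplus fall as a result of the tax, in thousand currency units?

Consumer surplus falls by 1344 thousand.

Inverting to q(p) form: qd = 508 − 5p; qs = 4p − 68.
Without the tax, 508 − 5p = 4p − 68 gives 9p = 576, so p* = 64 and q* = 188.
With the tax collected from consumers, demand (in seller-price terms) shifts: qd = 508 − 5(p + 18).
New equilibrium: consumers pay 72, sellers receive 54, q = 148. (Wedge: pb − ps = 18.)
ΔCS is the trapezoid between Q = 148 and Q = 188 of height 8: ½ · (188 + 148) · 8 = 1344.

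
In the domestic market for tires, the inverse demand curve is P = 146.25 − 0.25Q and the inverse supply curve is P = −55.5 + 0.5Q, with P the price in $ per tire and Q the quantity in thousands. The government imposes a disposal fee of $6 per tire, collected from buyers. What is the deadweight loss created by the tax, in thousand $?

Deadweight loss = $24 thousand.

Rewrite in direct form: Qd = 585 − 4P and Qs = 2P + 111.
Without the tax, 585 − 4P = 2P + 111 gives 6P = 474, so P* = $79 and Q* = 269.
With the tax collected from buyers, demand (in seller-price terms) shifts: Qd = 585 − 4(P + 6).
New equilibrium: buyers pay $81, producers receive $75, Q = 261. (Wedge: Pb − Ps = 6.)
Quantity falls by |ΔQ| = |269 − 261| = 8.
DWL = ½ · t · |ΔQ| = ½ · 6 · 8 = $24.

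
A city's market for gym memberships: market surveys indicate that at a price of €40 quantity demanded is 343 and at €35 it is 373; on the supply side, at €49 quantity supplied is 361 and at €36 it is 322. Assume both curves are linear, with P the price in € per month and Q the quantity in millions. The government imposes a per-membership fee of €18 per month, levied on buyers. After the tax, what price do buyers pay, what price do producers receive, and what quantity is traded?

Demand slope: (373 − 343)/(35 − 40) = -6, so Qd = 583 − 6P.
Supply slope: (322 − 361)/(36 − 49) = 3, so Qs = 3P + 214.
Before the tax: set 583 − 6P = 3P + 214 → P* = €41, Q* = 337.
With the tax collected from buyers, demand (in seller-price terms) shifts: Qd = 583 − 6(P + 18).
New equilibrium: buyers pay €47, producers receive €29, Q = 301. (Wedge: Pb − Ps = 18.)

Buyers pay €47; producers receive €29; quantity = 301.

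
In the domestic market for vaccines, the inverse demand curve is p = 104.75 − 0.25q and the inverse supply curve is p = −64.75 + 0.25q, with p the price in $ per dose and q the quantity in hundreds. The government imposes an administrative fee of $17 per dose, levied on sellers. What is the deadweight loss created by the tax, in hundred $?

Deadweight loss = $289 hundred.

Rewrite in direct form: qd = 419 − 4p and qs = 4p + 259.
Before the tax: set 419 − 4p = 4p + 259 → p* = $20, q* = 339.
With the tax collected from sellers, supply shifts: qs = 4(p − 17) + 259.
New equilibrium: buyers pay $28.5, sellers receive $11.5, q = 305. (Wedge: pb − ps = 17.)
Quantity falls by |ΔQ| = |339 − 305| = 34.
DWL = ½ · t · |ΔQ| = ½ · 17 · 34 = $289.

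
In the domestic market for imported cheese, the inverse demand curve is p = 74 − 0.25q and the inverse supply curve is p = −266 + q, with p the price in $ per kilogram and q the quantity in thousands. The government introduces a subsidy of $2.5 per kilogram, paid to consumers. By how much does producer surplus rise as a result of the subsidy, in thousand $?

Producer surplus rises by $546 thousand.

Rewrite in direct form: qd = 296 − 4p and qs = p + 266.
Before the subsidy: set 296 − 4p = p + 266 → p* = $6, q* = 272.
With a per-unit subsidy paid to consumers, each effectively pays p − 2.5, so demand becomes qd = 296 − 4(p − 2.5).
Solving gives q = 274 with consumers paying $5.5 and producers receiving $8 (the $2.5 wedge).
ΔPS is the trapezoid between Q = 274 and Q = 272 of height $2: ½ · (272 + 274) · 2 = $546.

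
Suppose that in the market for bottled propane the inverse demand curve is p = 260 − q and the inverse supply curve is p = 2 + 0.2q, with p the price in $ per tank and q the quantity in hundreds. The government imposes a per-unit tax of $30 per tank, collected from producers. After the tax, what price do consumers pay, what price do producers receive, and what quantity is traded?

Inverting to q(p) form: qd = 260 − p; qs = 5p − 10.
Before the tax: set 260 − p = 5p − 10 → p* = $45, q* = 215.
With the tax collected from producers, supply shifts: qs = 5(p − 30) − 10.
New equilibrium: consumers pay $70, producers receive $40, q = 190. (Wedge: pb − ps = 30.)
The less price-elastic side of the market bears the larger share of a per-unit tax.

Consumers pay $70; producers receive $40; quantity = 190.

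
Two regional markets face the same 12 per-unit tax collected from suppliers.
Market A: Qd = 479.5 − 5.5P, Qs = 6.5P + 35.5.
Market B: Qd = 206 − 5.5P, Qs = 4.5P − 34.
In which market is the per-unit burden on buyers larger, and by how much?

Market A, by 1.1.

Market A: pre-tax P* = 37, Q* = 276; post-tax Q = 240.25; per-unit burden on buyers = 6.5.
Market B: pre-tax P* = 24, Q* = 74; post-tax Q = 44.3; per-unit burden on buyers = 5.4.
Difference: 6.5 vs 5.4 → market A is larger by 1.1.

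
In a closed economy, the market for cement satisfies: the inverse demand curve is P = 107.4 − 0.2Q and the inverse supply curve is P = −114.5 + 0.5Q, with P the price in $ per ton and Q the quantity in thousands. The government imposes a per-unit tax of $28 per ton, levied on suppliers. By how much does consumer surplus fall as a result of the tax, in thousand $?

Inverting to Q(P) form: Qd = 537 − 5P; Qs = 2P + 229.
Without the tax, 537 − 5P = 2P + 229 gives 7P = 308, so P* = $44 and Q* = 317.
With the tax collected from suppliers, supply shifts: Qs = 2(P − 28) + 229.
New equilibrium: consumers pay $52, suppliers receive $24, Q = 277. (Wedge: Pb − Ps = 28.)
ΔCS is the trapezoid between Q = 277 and Q = 317 of height $8: ½ · (317 + 277) · 8 = $2376.

Consumer surplus falls by $2376 thousand.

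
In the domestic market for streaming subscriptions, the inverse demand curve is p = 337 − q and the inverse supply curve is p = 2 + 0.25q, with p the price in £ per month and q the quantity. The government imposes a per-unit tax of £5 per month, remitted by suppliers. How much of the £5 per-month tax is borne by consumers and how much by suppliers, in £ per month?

Inverting to q(p) form: qd = 337 − p; qs = 4p − 8.
Without the tax, 337 − p = 4p − 8 gives 5p = 345, so p* = £69 and q* = 268.
With the tax collected from suppliers, supply shifts: qs = 4(p − 5) − 8.
Solving gives q = 264 with consumers paying £73 and suppliers receiving £68 (the £5 wedge).
Burden on consumers: £4; on suppliers: £1. (They sum to £5.)
The less price-elastic side of the market bears the larger share of a per-unit tax.

Consumers bear £4 per month; suppliers bear £1 per month.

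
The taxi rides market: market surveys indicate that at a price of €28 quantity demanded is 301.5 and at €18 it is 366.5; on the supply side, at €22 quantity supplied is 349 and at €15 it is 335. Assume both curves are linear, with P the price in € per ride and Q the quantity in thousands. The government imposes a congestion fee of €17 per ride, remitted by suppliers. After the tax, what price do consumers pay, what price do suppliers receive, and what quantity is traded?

Consumers pay €25; suppliers receive €8; quantity = 321.

Demand slope: (366.5 − 301.5)/(18 − 28) = -6.5, so Qd = 483.5 − 6.5P.
Supply slope: (335 − 349)/(15 − 22) = 2, so Qs = 2P + 305.
Without the tax, 483.5 − 6.5P = 2P + 305 gives 8.5P = 178.5, so P* = €21 and Q* = 347.
With the tax collected from suppliers, supply shifts: Qs = 2(P − 17) + 305.
New equilibrium: consumers pay €25, suppliers receive €8, Q = 321. (Wedge: Pb − Ps = 17.)
The less price-elastic side of the market bears the larger share of a per-unit tax.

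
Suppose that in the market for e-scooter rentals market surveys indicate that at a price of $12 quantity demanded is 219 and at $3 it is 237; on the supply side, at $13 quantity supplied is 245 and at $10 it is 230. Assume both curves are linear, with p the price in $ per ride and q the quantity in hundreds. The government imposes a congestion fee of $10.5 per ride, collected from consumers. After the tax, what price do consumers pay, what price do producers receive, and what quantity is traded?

Demand slope: (237 − 219)/(3 − 12) = -2, so qd = 243 − 2p.
Supply slope: (230 − 245)/(10 − 13) = 5, so qs = 5p + 180.
Before the tax: set 243 − 2p = 5p + 180 → p* = $9, q* = 225.
With the tax collected from consumers, demand (in seller-price terms) shifts: qd = 243 − 2(p + 10.5).
Solving gives q = 210 with consumers paying $16.5 and producers receiving $6 (the $10.5 wedge).

Consumers pay $16.5; producers receive $6; quantity = 210.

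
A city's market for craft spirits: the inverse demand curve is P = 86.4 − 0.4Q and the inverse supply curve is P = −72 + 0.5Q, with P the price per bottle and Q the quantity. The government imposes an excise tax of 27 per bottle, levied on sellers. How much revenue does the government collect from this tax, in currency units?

Tax revenue = 3942.

Inverting to Q(P) form: Qd = 216 − 2.5P; Qs = 2P + 144.
Without the tax, 216 − 2.5P = 2P + 144 gives 4.5P = 72, so P* = 16 and Q* = 176.
With the tax collected from sellers, supply shifts: Qs = 2(P − 27) + 144.
New equilibrium: consumers pay 28, sellers receive 1, Q = 146. (Wedge: Pb − Ps = 27.)
Revenue = t · Q = 27 · 146 = 3942.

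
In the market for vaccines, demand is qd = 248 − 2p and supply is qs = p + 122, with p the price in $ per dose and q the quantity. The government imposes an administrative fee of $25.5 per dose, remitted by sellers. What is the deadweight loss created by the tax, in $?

Without the tax, 248 − 2p = p + 122 gives 3p = 126, so p* = $42 and q* = 164.
With the tax collected from sellers, supply shifts: qs = (p − 25.5) + 122.
New equilibrium: consumers pay $50.5, sellers receive $25, q = 147. (Wedge: pb − ps = 25.5.)
Quantity falls by |ΔQ| = |164 − 147| = 17.
DWL = ½ · t · |ΔQ| = ½ · 25.5 · 17 = $216.75.

Deadweight loss = $216.75.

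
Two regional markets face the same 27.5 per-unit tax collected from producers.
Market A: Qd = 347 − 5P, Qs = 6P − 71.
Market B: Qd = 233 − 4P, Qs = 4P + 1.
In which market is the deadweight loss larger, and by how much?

Market A: pre-tax P* = 38, Q* = 157; post-tax Q = 82; deadweight loss = 1031.25.
Market B: pre-tax P* = 29, Q* = 117; post-tax Q = 62; deadweight loss = 756.25.
Difference: 1031.25 vs 756.25 → market A is larger by 275.

Market A, by 275.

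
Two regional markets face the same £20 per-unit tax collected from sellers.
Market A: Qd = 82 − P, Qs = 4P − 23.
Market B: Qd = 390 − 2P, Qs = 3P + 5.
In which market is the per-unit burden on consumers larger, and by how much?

Market A: pre-tax P* = £21, Q* = 61; post-tax Q = 45; per-unit burden on consumers = £16.
Market B: pre-tax P* = £77, Q* = 236; post-tax Q = 212; per-unit burden on consumers = £12.
Difference: £16 vs £12 → market A is larger by £4.

Market A, by £4.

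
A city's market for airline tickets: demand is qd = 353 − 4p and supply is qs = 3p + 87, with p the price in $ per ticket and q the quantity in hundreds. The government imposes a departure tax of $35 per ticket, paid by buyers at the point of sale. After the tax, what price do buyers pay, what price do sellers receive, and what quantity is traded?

Buyers pay $53; sellers receive $18; quantity = 141.

Without the tax, 353 − 4p = 3p + 87 gives 7p = 266, so p* = $38 and q* = 201.
With the tax collected from buyers, demand (in seller-price terms) shifts: qd = 353 − 4(p + 35).
Solving gives q = 141 with buyers paying $53 and sellers receiving $18 (the $35 wedge).
The less price-elastic side of the market bears the larger share of a per-unit tax.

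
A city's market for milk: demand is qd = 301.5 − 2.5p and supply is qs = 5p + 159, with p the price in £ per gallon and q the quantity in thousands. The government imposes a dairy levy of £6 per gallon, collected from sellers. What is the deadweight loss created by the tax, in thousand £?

Deadweight loss = £30 thousand.

Before the tax: set 301.5 − 2.5p = 5p + 159 → p* = £19, q* = 254.
With the tax collected from sellers, supply shifts: qs = 5(p − 6) + 159.
Solving gives q = 244 with consumers paying £23 and sellers receiving £17 (the £6 wedge).
Quantity falls by |ΔQ| = |254 − 244| = 10.
DWL = ½ · t · |ΔQ| = ½ · 6 · 10 = £30.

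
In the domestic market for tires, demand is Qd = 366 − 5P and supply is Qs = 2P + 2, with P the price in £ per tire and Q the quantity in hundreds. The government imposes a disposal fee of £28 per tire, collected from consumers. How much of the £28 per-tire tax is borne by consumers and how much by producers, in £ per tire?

Consumers bear £8 per tire; producers bear £20 per tire.

Before the tax: set 366 − 5P = 2P + 2 → P* = £52, Q* = 106.
With the tax collected from consumers, demand (in seller-price terms) shifts: Qd = 366 − 5(P + 28).
New equilibrium: consumers pay £60, producers receive £32, Q = 66. (Wedge: Pb − Ps = 28.)
Burden on consumers: £8; on producers: £20. (They sum to £28.)
The less price-elastic side of the market bears the larger share of a per-unit tax.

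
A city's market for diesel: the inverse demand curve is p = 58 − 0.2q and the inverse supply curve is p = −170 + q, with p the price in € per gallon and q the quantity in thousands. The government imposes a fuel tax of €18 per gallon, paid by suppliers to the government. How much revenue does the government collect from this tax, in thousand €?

Tax revenue = €3150 thousand.

Rewrite in direct form: qd = 290 − 5p and qs = p + 170.
Before the tax: set 290 − 5p = p + 170 → p* = €20, q* = 190.
With the tax collected from suppliers, supply shifts: qs = (p − 18) + 170.
New equilibrium: consumers pay €23, suppliers receive €5, q = 175. (Wedge: pb − ps = 18.)
Revenue = t · Q = 18 · 175 = €3150.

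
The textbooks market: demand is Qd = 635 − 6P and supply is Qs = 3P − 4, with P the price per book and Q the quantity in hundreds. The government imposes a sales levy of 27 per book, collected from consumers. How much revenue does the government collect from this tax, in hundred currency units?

Tax revenue = 4185 hundred.

Before the tax: set 635 − 6P = 3P − 4 → P* = 71, Q* = 209.
With the tax collected from consumers, demand (in seller-price terms) shifts: Qd = 635 − 6(P + 27).
Solving gives Q = 155 with consumers paying 80 and producers receiving 53 (the 27 wedge).
Revenue = t · Q = 27 · 155 = 4185.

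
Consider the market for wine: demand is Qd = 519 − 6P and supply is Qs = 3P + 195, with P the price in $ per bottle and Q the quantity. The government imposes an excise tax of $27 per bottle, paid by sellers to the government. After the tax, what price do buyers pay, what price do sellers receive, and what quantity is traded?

Buyers pay $45; sellers receive $18; quantity = 249.

Without the tax, 519 − 6P = 3P + 195 gives 9P = 324, so P* = $36 and Q* = 303.
With the tax collected from sellers, supply shifts: Qs = 3(P − 27) + 195.
New equilibrium: buyers pay $45, sellers receive $18, Q = 249. (Wedge: Pb − Ps = 27.)
The less price-elastic side of the market bears the larger share of a per-unit tax.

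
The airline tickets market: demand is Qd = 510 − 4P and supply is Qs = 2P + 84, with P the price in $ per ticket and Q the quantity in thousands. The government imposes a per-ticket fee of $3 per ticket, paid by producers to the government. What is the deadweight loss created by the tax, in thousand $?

Deadweight loss = $6 thousand.

Before the tax: set 510 − 4P = 2P + 84 → P* = $71, Q* = 226.
With the tax collected from producers, supply shifts: Qs = 2(P − 3) + 84.
Solving gives Q = 222 with buyers paying $72 and producers receiving $69 (the $3 wedge).
Quantity falls by |ΔQ| = |226 − 222| = 4.
DWL = ½ · t · |ΔQ| = ½ · 3 · 4 = $6.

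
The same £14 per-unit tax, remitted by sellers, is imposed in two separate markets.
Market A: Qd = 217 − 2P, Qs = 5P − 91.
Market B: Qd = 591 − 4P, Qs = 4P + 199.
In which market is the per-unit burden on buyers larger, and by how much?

Market A, by £3.

Market A: pre-tax P* = £44, Q* = 129; post-tax Q = 109; per-unit burden on buyers = £10.
Market B: pre-tax P* = £49, Q* = 395; post-tax Q = 367; per-unit burden on buyers = £7.
Difference: £10 vs £7 → market A is larger by £3.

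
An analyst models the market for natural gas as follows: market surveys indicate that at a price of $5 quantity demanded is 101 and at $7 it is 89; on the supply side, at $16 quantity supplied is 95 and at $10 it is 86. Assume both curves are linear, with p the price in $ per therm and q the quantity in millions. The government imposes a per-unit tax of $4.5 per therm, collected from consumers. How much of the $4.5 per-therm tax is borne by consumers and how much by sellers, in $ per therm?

Demand slope: (89 − 101)/(7 − 5) = -6, so qd = 131 − 6p.
Supply slope: (86 − 95)/(10 − 16) = 1.5, so qs = 1.5p + 71.
Without the tax, 131 − 6p = 1.5p + 71 gives 7.5p = 60, so p* = $8 and q* = 83.
With the tax collected from consumers, demand (in seller-price terms) shifts: qd = 131 − 6(p + 4.5).
New equilibrium: consumers pay $8.9, sellers receive $4.4, q = 77.6. (Wedge: pb − ps = 4.5.)
Burden on consumers: $0.9; on sellers: $3.6. (They sum to $4.5.)

Consumers bear $0.9 per therm; sellers bear $3.6 per therm.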